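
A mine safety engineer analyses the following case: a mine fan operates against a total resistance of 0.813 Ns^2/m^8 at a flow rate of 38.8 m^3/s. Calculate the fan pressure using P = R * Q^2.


1223.9227 Pa

Compute Q^2:
Q^2 = 38.8^2 = 1505.44
Compute pressure:
P = R * Q^2 = 0.813 * 1505.44
= 1223.9227 Pa


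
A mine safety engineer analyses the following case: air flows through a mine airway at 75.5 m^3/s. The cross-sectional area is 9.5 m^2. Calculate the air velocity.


Velocity = flow rate / cross-sectional area
= 75.5 / 9.5
= 7.9474 m/s

7.9474 m/s


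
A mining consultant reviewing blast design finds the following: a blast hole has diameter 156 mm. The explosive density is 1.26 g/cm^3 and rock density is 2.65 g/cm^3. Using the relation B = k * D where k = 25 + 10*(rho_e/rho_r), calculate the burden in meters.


First, compute k:
rho_e / rho_r = 1.26 / 2.65 = 0.4754716981
k = 25 + 10 * 0.4754716981 = 29.75471698
Then, compute burden:
B = k * D / 1000 = 29.75471698 * 156 / 1000
= 4641.735849 / 1000
= 4.6417 m

4.6417 m


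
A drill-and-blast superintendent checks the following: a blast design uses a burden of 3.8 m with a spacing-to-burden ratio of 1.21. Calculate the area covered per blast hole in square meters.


First, find the spacing:
Spacing = burden * ratio = 3.8 * 1.21
= 4.598 m
Then, calculate the area:
Area = burden * spacing = 3.8 * 4.598
= 17.4724 m^2

17.4724 m^2


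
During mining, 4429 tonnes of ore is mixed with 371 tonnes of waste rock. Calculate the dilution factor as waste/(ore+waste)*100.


7.7292%

Total material = ore + waste
= 4429 + 371 = 4800 tonnes
Dilution = waste / total * 100
= 371 / 4800 * 100
= 0.07729166667 * 100
= 7.7292%


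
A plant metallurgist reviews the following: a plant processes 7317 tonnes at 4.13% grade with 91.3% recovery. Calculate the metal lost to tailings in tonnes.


Total metal in feed:
= 7317 * 4.13 / 100 = 302.1921 tonnes
Metal recovered:
= 302.1921 * 91.3 / 100 = 275.9013873 tonnes
Metal lost to tailings:
= 302.1921 - 275.9013873
= 26.2907 tonnes

26.2907 tonnes


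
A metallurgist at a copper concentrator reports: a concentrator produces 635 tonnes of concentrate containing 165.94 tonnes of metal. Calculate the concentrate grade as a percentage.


26.1323%

Grade = (metal in concentrate / concentrate mass) * 100
= (165.94 / 635) * 100
= 0.2613228346 * 100
= 26.1323%


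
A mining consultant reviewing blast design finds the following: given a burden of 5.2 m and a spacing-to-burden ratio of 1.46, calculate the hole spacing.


7.592 m

Spacing = burden * ratio
= 5.2 * 1.46
= 7.592 m


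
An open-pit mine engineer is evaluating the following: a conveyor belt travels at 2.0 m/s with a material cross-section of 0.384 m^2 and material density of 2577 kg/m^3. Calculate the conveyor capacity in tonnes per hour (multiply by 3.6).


7124.8896 t/h

Volumetric flow = speed * area
= 2.0 * 0.384 = 0.768 m^3/s
Mass flow = volumetric * density
= 0.768 * 2577 = 1979.136 kg/s
Convert to t/h: multiply by 3.6
Capacity = 1979.136 * 3.6
= 7124.8896 t/h


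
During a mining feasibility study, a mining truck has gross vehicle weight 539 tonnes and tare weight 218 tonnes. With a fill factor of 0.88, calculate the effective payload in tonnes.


282.48 tonnes

Maximum payload = gross - tare
= 539 - 218 = 321 tonnes
Effective payload = max payload * fill factor
= 321 * 0.88
= 282.48 tonnes


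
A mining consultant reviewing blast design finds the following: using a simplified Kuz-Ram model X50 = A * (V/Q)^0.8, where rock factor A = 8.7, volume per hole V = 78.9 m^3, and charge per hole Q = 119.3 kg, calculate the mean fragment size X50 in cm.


6.2498 cm

Compute V/Q:
V/Q = 78.9 / 119.3 = 0.6613579212
Raise to the power 0.8:
(V/Q)^0.8 = 0.6613579212^0.8 = 0.7183717538
Multiply by A:
X50 = 8.7 * 0.7183717538
= 6.2498 cm


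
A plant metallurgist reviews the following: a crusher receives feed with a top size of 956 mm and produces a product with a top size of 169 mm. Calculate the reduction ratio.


Reduction ratio = feed size / product size
= 956 / 169
= 5.6568

5.6568


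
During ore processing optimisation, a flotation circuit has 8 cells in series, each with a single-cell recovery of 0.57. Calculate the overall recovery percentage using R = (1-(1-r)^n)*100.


Complement of single-cell recovery:
1 - r = 1 - 0.57 = 0.43
Raise to power n:
(1 - r)^8 = 0.43^8 = 0.001168820028
Overall recovery:
R = (1 - 0.001168820028) * 100
= 99.8831%

99.8831%


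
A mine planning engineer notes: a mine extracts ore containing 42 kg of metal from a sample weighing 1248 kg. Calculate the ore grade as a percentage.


Ore grade = (metal mass / ore mass) * 100
= (42 / 1248) * 100
= 0.03365384615 * 100
= 3.3654%

3.3654%


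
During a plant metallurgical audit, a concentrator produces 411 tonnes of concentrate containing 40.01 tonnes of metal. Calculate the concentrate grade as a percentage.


Grade = (metal in concentrate / concentrate mass) * 100
= (40.01 / 411) * 100
= 0.09734793187 * 100
= 9.7348%

9.7348%


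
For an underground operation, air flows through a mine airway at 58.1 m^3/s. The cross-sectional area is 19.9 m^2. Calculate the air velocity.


Velocity = flow rate / cross-sectional area
= 58.1 / 19.9
= 2.9196 m/s

2.9196 m/s


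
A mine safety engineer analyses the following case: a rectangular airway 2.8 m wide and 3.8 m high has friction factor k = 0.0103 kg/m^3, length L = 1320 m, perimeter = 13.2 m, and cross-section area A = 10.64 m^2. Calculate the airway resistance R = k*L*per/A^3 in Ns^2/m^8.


Compute the numerator:
k * L * per = 0.0103 * 1320 * 13.2
= 179.4672
Compute the denominator:
A^3 = 10.64^3 = 1204.550144
Resistance:
R = 179.4672 / 1204.550144
= 0.149 Ns^2/m^8

0.149 Ns^2/m^8


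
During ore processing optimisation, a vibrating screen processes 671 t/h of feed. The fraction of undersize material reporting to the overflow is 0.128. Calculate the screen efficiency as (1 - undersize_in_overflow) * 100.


Screen efficiency = (1 - fraction of undersize in overflow) * 100
= (1 - 0.128) * 100
= 0.872 * 100
= 87.2%

87.2%


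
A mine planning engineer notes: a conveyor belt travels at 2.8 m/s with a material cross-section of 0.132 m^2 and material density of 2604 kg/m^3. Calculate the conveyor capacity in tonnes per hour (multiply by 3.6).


Volumetric flow = speed * area
= 2.8 * 0.132 = 0.3696 m^3/s
Mass flow = volumetric * density
= 0.3696 * 2604 = 962.4384 kg/s
Convert to t/h: multiply by 3.6
Capacity = 962.4384 * 3.6
= 3464.7782 t/h

3464.7782 t/h


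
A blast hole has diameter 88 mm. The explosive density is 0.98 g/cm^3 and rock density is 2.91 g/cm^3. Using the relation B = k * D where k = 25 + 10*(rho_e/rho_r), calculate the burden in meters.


First, compute k:
rho_e / rho_r = 0.98 / 2.91 = 0.3367697595
k = 25 + 10 * 0.3367697595 = 28.36769759
Then, compute burden:
B = k * D / 1000 = 28.36769759 * 88 / 1000
= 2496.357388 / 1000
= 2.4964 m

2.4964 m


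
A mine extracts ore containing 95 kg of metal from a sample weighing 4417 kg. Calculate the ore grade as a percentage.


2.1508%

Ore grade = (metal mass / ore mass) * 100
= (95 / 4417) * 100
= 0.02150781073 * 100
= 2.1508%


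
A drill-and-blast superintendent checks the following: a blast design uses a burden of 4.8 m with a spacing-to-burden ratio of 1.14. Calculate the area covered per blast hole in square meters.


26.2656 m^2

First, find the spacing:
Spacing = burden * ratio = 4.8 * 1.14
= 5.472 m
Then, calculate the area:
Area = burden * spacing = 4.8 * 5.472
= 26.2656 m^2


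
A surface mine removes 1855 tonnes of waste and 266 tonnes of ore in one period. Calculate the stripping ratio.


6.9737

Stripping ratio = waste tonnage / ore tonnage
= 1855 / 266
= 6.9737


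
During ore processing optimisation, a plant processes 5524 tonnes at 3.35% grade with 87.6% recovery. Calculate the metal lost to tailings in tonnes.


22.9467 tonnes

Total metal in feed:
= 5524 * 3.35 / 100 = 185.054 tonnes
Metal recovered:
= 185.054 * 87.6 / 100 = 162.107304 tonnes
Metal lost to tailings:
= 185.054 - 162.107304
= 22.9467 tonnes


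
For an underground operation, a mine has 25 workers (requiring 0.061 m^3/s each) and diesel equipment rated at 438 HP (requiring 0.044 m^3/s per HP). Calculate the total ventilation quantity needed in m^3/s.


Airflow for workers:
Q_people = 25 * 0.061 = 1.525 m^3/s
Airflow for diesel equipment:
Q_diesel = 438 * 0.044 = 19.272 m^3/s
Total ventilation:
Q_total = 1.525 + 19.272
= 20.797 m^3/s

20.797 m^3/s


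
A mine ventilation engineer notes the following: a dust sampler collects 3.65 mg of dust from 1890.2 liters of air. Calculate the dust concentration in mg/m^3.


1.931 mg/m^3

Convert liters to m^3: 1 m^3 = 1000 L
Concentration = mass / volume * 1000
= 3.65 / 1890.2 * 1000
= 0.001931012591 * 1000
= 1.931 mg/m^3


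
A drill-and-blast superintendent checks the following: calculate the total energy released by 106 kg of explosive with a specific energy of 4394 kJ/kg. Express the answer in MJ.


Energy = mass * specific_energy / 1000
= 106 * 4394 / 1000
= 465764 / 1000
= 465.764 MJ

465.764 MJ


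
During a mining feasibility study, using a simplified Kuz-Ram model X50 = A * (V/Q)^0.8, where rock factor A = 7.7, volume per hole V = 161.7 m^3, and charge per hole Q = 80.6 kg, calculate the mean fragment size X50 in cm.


Compute V/Q:
V/Q = 161.7 / 80.6 = 2.006203474
Raise to the power 0.8:
(V/Q)^0.8 = 2.006203474^0.8 = 1.745420138
Multiply by A:
X50 = 7.7 * 1.745420138
= 13.4397 cm

13.4397 cm


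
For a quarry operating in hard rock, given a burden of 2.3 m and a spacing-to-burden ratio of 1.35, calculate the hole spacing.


Spacing = burden * ratio
= 2.3 * 1.35
= 3.105 m

3.105 m


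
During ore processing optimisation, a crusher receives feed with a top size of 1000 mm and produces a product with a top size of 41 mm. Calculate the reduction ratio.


24.3902

Reduction ratio = feed size / product size
= 1000 / 41
= 24.3902


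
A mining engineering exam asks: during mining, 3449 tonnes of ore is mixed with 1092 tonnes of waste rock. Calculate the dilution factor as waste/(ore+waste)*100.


Total material = ore + waste
= 3449 + 1092 = 4541 tonnes
Dilution = waste / total * 100
= 1092 / 4541 * 100
= 0.2404756662 * 100
= 24.0476%

24.0476%


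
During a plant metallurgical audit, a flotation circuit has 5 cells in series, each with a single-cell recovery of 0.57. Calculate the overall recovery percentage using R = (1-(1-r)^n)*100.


Complement of single-cell recovery:
1 - r = 1 - 0.57 = 0.43
Raise to power n:
(1 - r)^5 = 0.43^5 = 0.0147008443
Overall recovery:
R = (1 - 0.0147008443) * 100
= 98.5299%

98.5299%


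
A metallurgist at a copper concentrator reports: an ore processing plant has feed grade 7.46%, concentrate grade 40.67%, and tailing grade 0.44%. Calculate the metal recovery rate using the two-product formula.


Using the two-product formula:
R = 100 * c * (f - t) / (f * (c - t))
Numerator = 100 * 40.67 * (7.46 - 0.44)
= 100 * 40.67 * 7.02
= 28550.34
Denominator = 7.46 * (40.67 - 0.44)
= 7.46 * 40.23
= 300.1158
R = 28550.34 / 300.1158
= 95.1311%

95.1311%


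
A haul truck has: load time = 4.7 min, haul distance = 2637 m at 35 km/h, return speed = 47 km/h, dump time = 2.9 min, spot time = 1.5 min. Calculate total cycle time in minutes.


16.987 min

Convert haul speed to m/min: 35 * 1000/60 = 583.3333333 m/min
Haul time = 2637 / 583.3333333 = 4.520571429 min
Convert return speed to m/min: 47 * 1000/60 = 783.3333333 m/min
Return time = 2637 / 783.3333333 = 3.366382979 min
Total cycle time:
= 4.7 + 4.520571429 + 2.9 + 3.366382979 + 1.5
= 16.987 min


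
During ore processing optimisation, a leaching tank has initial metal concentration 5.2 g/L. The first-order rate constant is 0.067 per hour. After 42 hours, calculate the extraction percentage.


94.0035%

Compute the exponent:
-k * t = -0.067 * 42 = -2.814
Remaining concentration:
C = 5.2 * exp(-2.814)
= 5.2 * 0.05996465342
= 0.3118161978 g/L
Extracted = 5.2 - 0.3118161978 = 4.888183802 g/L
Extraction % = 4.888183802 / 5.2 * 100
= 94.0035%


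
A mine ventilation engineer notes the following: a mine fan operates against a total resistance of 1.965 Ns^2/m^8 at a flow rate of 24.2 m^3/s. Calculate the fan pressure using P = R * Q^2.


1150.7826 Pa

Compute Q^2:
Q^2 = 24.2^2 = 585.64
Compute pressure:
P = R * Q^2 = 1.965 * 585.64
= 1150.7826 Pa


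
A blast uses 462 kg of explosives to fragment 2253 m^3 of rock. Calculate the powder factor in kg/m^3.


Powder factor = explosive mass / rock volume
= 462 / 2253
= 0.2051 kg/m^3

0.2051 kg/m^3


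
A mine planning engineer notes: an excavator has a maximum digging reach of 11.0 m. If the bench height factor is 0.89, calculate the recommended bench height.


9.79 m

Bench height = reach * factor
= 11.0 * 0.89
= 9.79 m


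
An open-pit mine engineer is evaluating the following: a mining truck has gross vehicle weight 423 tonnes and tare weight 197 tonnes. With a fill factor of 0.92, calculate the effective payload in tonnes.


Maximum payload = gross - tare
= 423 - 197 = 226 tonnes
Effective payload = max payload * fill factor
= 226 * 0.92
= 207.92 tonnes

207.92 tonnes


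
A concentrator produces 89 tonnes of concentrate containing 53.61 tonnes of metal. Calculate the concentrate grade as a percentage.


Grade = (metal in concentrate / concentrate mass) * 100
= (53.61 / 89) * 100
= 0.6023595506 * 100
= 60.236%

60.236%


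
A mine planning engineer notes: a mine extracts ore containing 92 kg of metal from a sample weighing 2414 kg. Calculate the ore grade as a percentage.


Ore grade = (metal mass / ore mass) * 100
= (92 / 2414) * 100
= 0.03811101906 * 100
= 3.8111%

3.8111%


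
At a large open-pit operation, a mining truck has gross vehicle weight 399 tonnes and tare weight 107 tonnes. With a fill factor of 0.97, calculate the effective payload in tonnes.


283.24 tonnes

Maximum payload = gross - tare
= 399 - 107 = 292 tonnes
Effective payload = max payload * fill factor
= 292 * 0.97
= 283.24 tonnes


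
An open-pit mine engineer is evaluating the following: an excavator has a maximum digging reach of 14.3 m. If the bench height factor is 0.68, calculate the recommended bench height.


9.724 m

Bench height = reach * factor
= 14.3 * 0.68
= 9.724 m


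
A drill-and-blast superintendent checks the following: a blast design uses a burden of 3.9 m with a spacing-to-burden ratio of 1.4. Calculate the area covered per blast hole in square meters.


21.294 m^2

First, find the spacing:
Spacing = burden * ratio = 3.9 * 1.4
= 5.46 m
Then, calculate the area:
Area = burden * spacing = 3.9 * 5.46
= 21.294 m^2


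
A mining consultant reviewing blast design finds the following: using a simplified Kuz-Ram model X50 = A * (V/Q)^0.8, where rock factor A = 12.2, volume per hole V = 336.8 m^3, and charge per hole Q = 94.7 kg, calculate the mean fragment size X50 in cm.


33.6649 cm

Compute V/Q:
V/Q = 336.8 / 94.7 = 3.556494192
Raise to the power 0.8:
(V/Q)^0.8 = 3.556494192^0.8 = 2.759419208
Multiply by A:
X50 = 12.2 * 2.759419208
= 33.6649 cm


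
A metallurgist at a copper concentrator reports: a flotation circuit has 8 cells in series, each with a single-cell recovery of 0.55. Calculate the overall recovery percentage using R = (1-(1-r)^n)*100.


Complement of single-cell recovery:
1 - r = 1 - 0.55 = 0.45
Raise to power n:
(1 - r)^8 = 0.45^8 = 0.001681512539
Overall recovery:
R = (1 - 0.001681512539) * 100
= 99.8318%

99.8318%


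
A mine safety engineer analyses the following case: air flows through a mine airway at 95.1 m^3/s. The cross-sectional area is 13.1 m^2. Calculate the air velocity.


7.2595 m/s

Velocity = flow rate / cross-sectional area
= 95.1 / 13.1
= 7.2595 m/s


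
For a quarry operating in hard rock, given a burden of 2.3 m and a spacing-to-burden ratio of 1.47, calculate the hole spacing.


3.381 m

Spacing = burden * ratio
= 2.3 * 1.47
= 3.381 m


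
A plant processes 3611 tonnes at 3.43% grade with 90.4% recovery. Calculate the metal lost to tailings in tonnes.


Total metal in feed:
= 3611 * 3.43 / 100 = 123.8573 tonnes
Metal recovered:
= 123.8573 * 90.4 / 100 = 111.9669992 tonnes
Metal lost to tailings:
= 123.8573 - 111.9669992
= 11.8903 tonnes

11.8903 tonnes


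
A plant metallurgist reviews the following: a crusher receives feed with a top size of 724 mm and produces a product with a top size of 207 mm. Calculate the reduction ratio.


Reduction ratio = feed size / product size
= 724 / 207
= 3.4976

3.4976


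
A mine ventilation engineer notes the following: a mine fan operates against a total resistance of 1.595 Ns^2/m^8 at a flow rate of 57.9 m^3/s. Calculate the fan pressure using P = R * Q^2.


Compute Q^2:
Q^2 = 57.9^2 = 3352.41
Compute pressure:
P = R * Q^2 = 1.595 * 3352.41
= 5347.094 Pa

5347.094 Pa


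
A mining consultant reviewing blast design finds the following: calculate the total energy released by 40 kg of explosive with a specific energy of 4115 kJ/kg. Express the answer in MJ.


Energy = mass * specific_energy / 1000
= 40 * 4115 / 1000
= 164600 / 1000
= 164.6 MJ

164.6 MJ


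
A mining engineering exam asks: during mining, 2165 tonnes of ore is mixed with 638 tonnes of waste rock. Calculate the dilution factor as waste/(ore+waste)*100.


Total material = ore + waste
= 2165 + 638 = 2803 tonnes
Dilution = waste / total * 100
= 638 / 2803 * 100
= 0.2276132715 * 100
= 22.7613%

22.7613%


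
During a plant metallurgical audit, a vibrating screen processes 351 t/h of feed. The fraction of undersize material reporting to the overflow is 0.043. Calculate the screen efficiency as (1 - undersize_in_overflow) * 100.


Screen efficiency = (1 - fraction of undersize in overflow) * 100
= (1 - 0.043) * 100
= 0.957 * 100
= 95.7%

95.7%


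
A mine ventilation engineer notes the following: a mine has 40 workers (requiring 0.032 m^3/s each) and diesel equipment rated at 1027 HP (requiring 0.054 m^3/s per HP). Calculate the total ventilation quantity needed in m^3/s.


Airflow for workers:
Q_people = 40 * 0.032 = 1.28 m^3/s
Airflow for diesel equipment:
Q_diesel = 1027 * 0.054 = 55.458 m^3/s
Total ventilation:
Q_total = 1.28 + 55.458
= 56.738 m^3/s

56.738 m^3/s


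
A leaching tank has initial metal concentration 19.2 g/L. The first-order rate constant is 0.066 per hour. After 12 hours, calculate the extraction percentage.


54.7062%

Compute the exponent:
-k * t = -0.066 * 12 = -0.792
Remaining concentration:
C = 19.2 * exp(-0.792)
= 19.2 * 0.4529380128
= 8.696409845 g/L
Extracted = 19.2 - 8.696409845 = 10.50359015 g/L
Extraction % = 10.50359015 / 19.2 * 100
= 54.7062%


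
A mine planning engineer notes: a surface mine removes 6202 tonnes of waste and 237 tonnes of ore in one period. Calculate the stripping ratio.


26.1688

Stripping ratio = waste tonnage / ore tonnage
= 6202 / 237
= 26.1688


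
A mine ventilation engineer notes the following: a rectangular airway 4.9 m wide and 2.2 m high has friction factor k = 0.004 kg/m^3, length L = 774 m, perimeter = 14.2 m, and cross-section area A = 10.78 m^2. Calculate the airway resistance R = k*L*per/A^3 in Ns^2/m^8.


0.0351 Ns^2/m^8

Compute the numerator:
k * L * per = 0.004 * 774 * 14.2
= 43.9632
Compute the denominator:
A^3 = 10.78^3 = 1252.726552
Resistance:
R = 43.9632 / 1252.726552
= 0.0351 Ns^2/m^8


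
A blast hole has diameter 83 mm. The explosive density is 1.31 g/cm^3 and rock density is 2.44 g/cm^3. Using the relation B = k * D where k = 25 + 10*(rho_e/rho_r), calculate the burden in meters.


First, compute k:
rho_e / rho_r = 1.31 / 2.44 = 0.5368852459
k = 25 + 10 * 0.5368852459 = 30.36885246
Then, compute burden:
B = k * D / 1000 = 30.36885246 * 83 / 1000
= 2520.614754 / 1000
= 2.5206 m

2.5206 m


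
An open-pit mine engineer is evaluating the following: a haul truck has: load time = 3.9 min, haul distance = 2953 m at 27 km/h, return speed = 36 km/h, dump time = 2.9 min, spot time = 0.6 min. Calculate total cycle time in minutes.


18.8839 min

Convert haul speed to m/min: 27 * 1000/60 = 450 m/min
Haul time = 2953 / 450 = 6.562222222 min
Convert return speed to m/min: 36 * 1000/60 = 600 m/min
Return time = 2953 / 600 = 4.921666667 min
Total cycle time:
= 3.9 + 6.562222222 + 2.9 + 4.921666667 + 0.6
= 18.8839 min


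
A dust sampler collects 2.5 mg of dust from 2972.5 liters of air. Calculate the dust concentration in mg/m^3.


Convert liters to m^3: 1 m^3 = 1000 L
Concentration = mass / volume * 1000
= 2.5 / 2972.5 * 1000
= 0.0008410428932 * 1000
= 0.841 mg/m^3

0.841 mg/m^3


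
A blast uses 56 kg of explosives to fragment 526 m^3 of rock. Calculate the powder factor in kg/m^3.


Powder factor = explosive mass / rock volume
= 56 / 526
= 0.1065 kg/m^3

0.1065 kg/m^3


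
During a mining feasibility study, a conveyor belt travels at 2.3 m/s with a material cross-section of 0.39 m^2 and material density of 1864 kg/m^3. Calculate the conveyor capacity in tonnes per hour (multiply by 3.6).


Volumetric flow = speed * area
= 2.3 * 0.39 = 0.897 m^3/s
Mass flow = volumetric * density
= 0.897 * 1864 = 1672.008 kg/s
Convert to t/h: multiply by 3.6
Capacity = 1672.008 * 3.6
= 6019.2288 t/h

6019.2288 t/h


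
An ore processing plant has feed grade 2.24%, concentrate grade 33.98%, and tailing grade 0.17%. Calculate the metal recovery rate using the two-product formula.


Using the two-product formula:
R = 100 * c * (f - t) / (f * (c - t))
Numerator = 100 * 33.98 * (2.24 - 0.17)
= 100 * 33.98 * 2.07
= 7033.86
Denominator = 2.24 * (33.98 - 0.17)
= 2.24 * 33.81
= 75.7344
R = 7033.86 / 75.7344
= 92.8754%

92.8754%


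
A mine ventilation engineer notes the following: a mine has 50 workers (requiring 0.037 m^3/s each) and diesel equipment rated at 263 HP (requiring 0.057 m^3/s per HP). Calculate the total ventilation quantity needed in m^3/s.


16.841 m^3/s

Airflow for workers:
Q_people = 50 * 0.037 = 1.85 m^3/s
Airflow for diesel equipment:
Q_diesel = 263 * 0.057 = 14.991 m^3/s
Total ventilation:
Q_total = 1.85 + 14.991
= 16.841 m^3/s


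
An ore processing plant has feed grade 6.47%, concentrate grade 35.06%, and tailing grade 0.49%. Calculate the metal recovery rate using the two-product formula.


93.7367%

Using the two-product formula:
R = 100 * c * (f - t) / (f * (c - t))
Numerator = 100 * 35.06 * (6.47 - 0.49)
= 100 * 35.06 * 5.98
= 20965.88
Denominator = 6.47 * (35.06 - 0.49)
= 6.47 * 34.57
= 223.6679
R = 20965.88 / 223.6679
= 93.7367%


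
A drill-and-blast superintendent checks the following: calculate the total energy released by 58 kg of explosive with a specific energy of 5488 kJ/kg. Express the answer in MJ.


Energy = mass * specific_energy / 1000
= 58 * 5488 / 1000
= 318304 / 1000
= 318.304 MJ

318.304 MJ


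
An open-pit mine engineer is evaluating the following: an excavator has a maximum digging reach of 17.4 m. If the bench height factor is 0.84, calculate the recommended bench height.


Bench height = reach * factor
= 17.4 * 0.84
= 14.616 m

14.616 m


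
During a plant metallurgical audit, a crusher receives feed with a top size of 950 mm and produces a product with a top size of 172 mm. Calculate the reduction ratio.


5.5233

Reduction ratio = feed size / product size
= 950 / 172
= 5.5233


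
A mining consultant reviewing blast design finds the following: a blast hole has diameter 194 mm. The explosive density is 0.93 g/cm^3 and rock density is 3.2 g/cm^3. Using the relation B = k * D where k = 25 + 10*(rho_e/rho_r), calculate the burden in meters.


5.4138 m

First, compute k:
rho_e / rho_r = 0.93 / 3.2 = 0.290625
k = 25 + 10 * 0.290625 = 27.90625
Then, compute burden:
B = k * D / 1000 = 27.90625 * 194 / 1000
= 5413.8125 / 1000
= 5.4138 m


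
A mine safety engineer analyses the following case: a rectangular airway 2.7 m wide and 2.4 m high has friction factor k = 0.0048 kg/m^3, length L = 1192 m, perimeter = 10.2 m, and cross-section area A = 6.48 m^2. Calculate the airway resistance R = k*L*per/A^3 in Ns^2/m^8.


0.2145 Ns^2/m^8

Compute the numerator:
k * L * per = 0.0048 * 1192 * 10.2
= 58.36032
Compute the denominator:
A^3 = 6.48^3 = 272.097792
Resistance:
R = 58.36032 / 272.097792
= 0.2145 Ns^2/m^8


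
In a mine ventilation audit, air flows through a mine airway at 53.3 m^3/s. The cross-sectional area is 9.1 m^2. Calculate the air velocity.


Velocity = flow rate / cross-sectional area
= 53.3 / 9.1
= 5.8571 m/s

5.8571 m/s


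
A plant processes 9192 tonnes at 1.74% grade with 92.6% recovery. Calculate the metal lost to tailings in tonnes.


11.8356 tonnes

Total metal in feed:
= 9192 * 1.74 / 100 = 159.9408 tonnes
Metal recovered:
= 159.9408 * 92.6 / 100 = 148.1051808 tonnes
Metal lost to tailings:
= 159.9408 - 148.1051808
= 11.8356 tonnes


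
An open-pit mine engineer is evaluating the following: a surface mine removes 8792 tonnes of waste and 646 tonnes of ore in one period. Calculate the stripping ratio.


13.6099

Stripping ratio = waste tonnage / ore tonnage
= 8792 / 646
= 13.6099


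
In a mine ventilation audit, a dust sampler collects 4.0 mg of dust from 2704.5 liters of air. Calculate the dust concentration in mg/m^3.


Convert liters to m^3: 1 m^3 = 1000 L
Concentration = mass / volume * 1000
= 4.0 / 2704.5 * 1000
= 0.001479016454 * 1000
= 1.479 mg/m^3

1.479 mg/m^3


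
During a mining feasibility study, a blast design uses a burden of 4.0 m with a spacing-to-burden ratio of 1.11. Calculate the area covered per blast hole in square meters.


17.76 m^2

First, find the spacing:
Spacing = burden * ratio = 4.0 * 1.11
= 4.44 m
Then, calculate the area:
Area = burden * spacing = 4.0 * 4.44
= 17.76 m^2


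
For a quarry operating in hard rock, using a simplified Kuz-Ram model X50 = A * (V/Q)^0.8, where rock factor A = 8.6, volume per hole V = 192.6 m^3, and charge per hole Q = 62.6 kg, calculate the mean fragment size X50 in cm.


Compute V/Q:
V/Q = 192.6 / 62.6 = 3.076677316
Raise to the power 0.8:
(V/Q)^0.8 = 3.076677316^0.8 = 2.457341752
Multiply by A:
X50 = 8.6 * 2.457341752
= 21.1331 cm

21.1331 cm


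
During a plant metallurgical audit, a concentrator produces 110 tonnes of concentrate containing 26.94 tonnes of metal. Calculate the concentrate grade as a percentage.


24.4909%

Grade = (metal in concentrate / concentrate mass) * 100
= (26.94 / 110) * 100
= 0.2449090909 * 100
= 24.4909%


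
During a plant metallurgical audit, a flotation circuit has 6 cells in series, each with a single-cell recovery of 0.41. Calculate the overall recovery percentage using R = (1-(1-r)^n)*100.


Complement of single-cell recovery:
1 - r = 1 - 0.41 = 0.59
Raise to power n:
(1 - r)^6 = 0.59^6 = 0.04218053364
Overall recovery:
R = (1 - 0.04218053364) * 100
= 95.7819%

95.7819%


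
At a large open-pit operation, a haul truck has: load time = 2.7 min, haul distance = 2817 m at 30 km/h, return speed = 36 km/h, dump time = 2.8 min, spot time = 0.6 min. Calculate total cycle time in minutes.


Convert haul speed to m/min: 30 * 1000/60 = 500 m/min
Haul time = 2817 / 500 = 5.634 min
Convert return speed to m/min: 36 * 1000/60 = 600 m/min
Return time = 2817 / 600 = 4.695 min
Total cycle time:
= 2.7 + 5.634 + 2.8 + 4.695 + 0.6
= 16.429 min

16.429 min


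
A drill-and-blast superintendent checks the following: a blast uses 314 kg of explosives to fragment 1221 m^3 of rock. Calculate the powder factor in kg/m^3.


Powder factor = explosive mass / rock volume
= 314 / 1221
= 0.2572 kg/m^3

0.2572 kg/m^3


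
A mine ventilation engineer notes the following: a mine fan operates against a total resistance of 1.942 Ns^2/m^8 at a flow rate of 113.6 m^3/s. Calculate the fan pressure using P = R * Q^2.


Compute Q^2:
Q^2 = 113.6^2 = 12904.96
Compute pressure:
P = R * Q^2 = 1.942 * 12904.96
= 25061.4323 Pa

25061.4323 Pa


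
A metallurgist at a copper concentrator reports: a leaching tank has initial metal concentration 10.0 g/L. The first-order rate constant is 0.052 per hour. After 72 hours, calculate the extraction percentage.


Compute the exponent:
-k * t = -0.052 * 72 = -3.744
Remaining concentration:
C = 10.0 * exp(-3.744)
= 10.0 * 0.0236592765
= 0.236592765 g/L
Extracted = 10.0 - 0.236592765 = 9.763407235 g/L
Extraction % = 9.763407235 / 10.0 * 100
= 97.6341%

97.6341%


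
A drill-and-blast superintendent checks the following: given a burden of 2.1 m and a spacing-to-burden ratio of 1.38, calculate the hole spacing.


2.898 m

Spacing = burden * ratio
= 2.1 * 1.38
= 2.898 m


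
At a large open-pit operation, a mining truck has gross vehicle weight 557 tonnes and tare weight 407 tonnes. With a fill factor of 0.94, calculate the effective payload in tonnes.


Maximum payload = gross - tare
= 557 - 407 = 150 tonnes
Effective payload = max payload * fill factor
= 150 * 0.94
= 141.0 tonnes

141.0 tonnes


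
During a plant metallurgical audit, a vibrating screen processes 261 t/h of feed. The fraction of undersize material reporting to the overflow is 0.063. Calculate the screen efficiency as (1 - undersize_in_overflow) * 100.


Screen efficiency = (1 - fraction of undersize in overflow) * 100
= (1 - 0.063) * 100
= 0.937 * 100
= 93.7%

93.7%


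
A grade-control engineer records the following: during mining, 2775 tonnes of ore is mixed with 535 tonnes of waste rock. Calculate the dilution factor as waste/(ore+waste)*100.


Total material = ore + waste
= 2775 + 535 = 3310 tonnes
Dilution = waste / total * 100
= 535 / 3310 * 100
= 0.1616314199 * 100
= 16.1631%

16.1631%


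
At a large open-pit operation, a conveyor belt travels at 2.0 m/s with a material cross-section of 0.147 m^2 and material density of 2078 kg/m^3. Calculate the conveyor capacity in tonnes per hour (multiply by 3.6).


2199.3552 t/h

Volumetric flow = speed * area
= 2.0 * 0.147 = 0.294 m^3/s
Mass flow = volumetric * density
= 0.294 * 2078 = 610.932 kg/s
Convert to t/h: multiply by 3.6
Capacity = 610.932 * 3.6
= 2199.3552 t/h


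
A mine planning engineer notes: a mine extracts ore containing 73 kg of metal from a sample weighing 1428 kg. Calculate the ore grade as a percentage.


5.112%

Ore grade = (metal mass / ore mass) * 100
= (73 / 1428) * 100
= 0.05112044818 * 100
= 5.112%


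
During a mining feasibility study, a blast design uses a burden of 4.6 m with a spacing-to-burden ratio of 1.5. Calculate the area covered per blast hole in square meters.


31.74 m^2

First, find the spacing:
Spacing = burden * ratio = 4.6 * 1.5
= 6.9 m
Then, calculate the area:
Area = burden * spacing = 4.6 * 6.9
= 31.74 m^2


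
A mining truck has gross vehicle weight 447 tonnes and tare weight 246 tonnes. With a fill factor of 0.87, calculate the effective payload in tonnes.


174.87 tonnes

Maximum payload = gross - tare
= 447 - 246 = 201 tonnes
Effective payload = max payload * fill factor
= 201 * 0.87
= 174.87 tonnes


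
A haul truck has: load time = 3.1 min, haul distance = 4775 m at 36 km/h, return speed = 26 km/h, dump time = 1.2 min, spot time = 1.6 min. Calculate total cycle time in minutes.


Convert haul speed to m/min: 36 * 1000/60 = 600 m/min
Haul time = 4775 / 600 = 7.958333333 min
Convert return speed to m/min: 26 * 1000/60 = 433.3333333 m/min
Return time = 4775 / 433.3333333 = 11.01923077 min
Total cycle time:
= 3.1 + 7.958333333 + 1.2 + 11.01923077 + 1.6
= 24.8776 min

24.8776 min


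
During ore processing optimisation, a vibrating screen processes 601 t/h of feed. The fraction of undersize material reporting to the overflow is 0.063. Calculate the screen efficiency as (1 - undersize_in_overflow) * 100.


Screen efficiency = (1 - fraction of undersize in overflow) * 100
= (1 - 0.063) * 100
= 0.937 * 100
= 93.7%

93.7%


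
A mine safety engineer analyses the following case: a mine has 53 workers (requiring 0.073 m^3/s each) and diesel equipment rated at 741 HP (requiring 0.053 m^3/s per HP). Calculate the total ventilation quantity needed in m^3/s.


Airflow for workers:
Q_people = 53 * 0.073 = 3.869 m^3/s
Airflow for diesel equipment:
Q_diesel = 741 * 0.053 = 39.273 m^3/s
Total ventilation:
Q_total = 3.869 + 39.273
= 43.142 m^3/s

43.142 m^3/s


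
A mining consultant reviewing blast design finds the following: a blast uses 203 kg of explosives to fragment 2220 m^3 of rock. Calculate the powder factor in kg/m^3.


Powder factor = explosive mass / rock volume
= 203 / 2220
= 0.0914 kg/m^3

0.0914 kg/m^3


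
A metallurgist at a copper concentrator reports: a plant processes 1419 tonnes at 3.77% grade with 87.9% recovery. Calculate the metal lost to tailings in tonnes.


Total metal in feed:
= 1419 * 3.77 / 100 = 53.4963 tonnes
Metal recovered:
= 53.4963 * 87.9 / 100 = 47.0232477 tonnes
Metal lost to tailings:
= 53.4963 - 47.0232477
= 6.4731 tonnes

6.4731 tonnes


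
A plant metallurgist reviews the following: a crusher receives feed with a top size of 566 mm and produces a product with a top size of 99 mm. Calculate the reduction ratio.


Reduction ratio = feed size / product size
= 566 / 99
= 5.7172

5.7172


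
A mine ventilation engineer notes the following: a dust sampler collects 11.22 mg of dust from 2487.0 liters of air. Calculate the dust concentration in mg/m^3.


Convert liters to m^3: 1 m^3 = 1000 L
Concentration = mass / volume * 1000
= 11.22 / 2487.0 * 1000
= 0.00451145959 * 1000
= 4.5115 mg/m^3

4.5115 mg/m^3


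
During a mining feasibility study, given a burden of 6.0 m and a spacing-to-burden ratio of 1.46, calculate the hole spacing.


8.76 m

Spacing = burden * ratio
= 6.0 * 1.46
= 8.76 m


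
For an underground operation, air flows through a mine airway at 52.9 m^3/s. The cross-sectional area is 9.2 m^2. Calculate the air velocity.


Velocity = flow rate / cross-sectional area
= 52.9 / 9.2
= 5.75 m/s

5.75 m/s


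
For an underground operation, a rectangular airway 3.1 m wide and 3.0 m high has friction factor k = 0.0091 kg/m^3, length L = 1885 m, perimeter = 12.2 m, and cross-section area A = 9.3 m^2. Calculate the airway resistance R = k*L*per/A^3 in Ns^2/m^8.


0.2602 Ns^2/m^8

Compute the numerator:
k * L * per = 0.0091 * 1885 * 12.2
= 209.2727
Compute the denominator:
A^3 = 9.3^3 = 804.357
Resistance:
R = 209.2727 / 804.357
= 0.2602 Ns^2/m^8


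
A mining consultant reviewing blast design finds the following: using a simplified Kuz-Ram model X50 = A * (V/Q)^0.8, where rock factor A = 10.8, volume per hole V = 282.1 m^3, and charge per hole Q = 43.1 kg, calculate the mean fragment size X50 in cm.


48.5472 cm

Compute V/Q:
V/Q = 282.1 / 43.1 = 6.545243619
Raise to the power 0.8:
(V/Q)^0.8 = 6.545243619^0.8 = 4.495113405
Multiply by A:
X50 = 10.8 * 4.495113405
= 48.5472 cm


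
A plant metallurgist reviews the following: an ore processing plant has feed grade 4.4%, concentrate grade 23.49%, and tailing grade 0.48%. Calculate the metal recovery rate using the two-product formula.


90.9494%

Using the two-product formula:
R = 100 * c * (f - t) / (f * (c - t))
Numerator = 100 * 23.49 * (4.4 - 0.48)
= 100 * 23.49 * 3.92
= 9208.08
Denominator = 4.4 * (23.49 - 0.48)
= 4.4 * 23.01
= 101.244
R = 9208.08 / 101.244
= 90.9494%


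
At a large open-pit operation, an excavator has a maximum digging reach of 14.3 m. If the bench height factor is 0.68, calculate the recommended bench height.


Bench height = reach * factor
= 14.3 * 0.68
= 9.724 m

9.724 m


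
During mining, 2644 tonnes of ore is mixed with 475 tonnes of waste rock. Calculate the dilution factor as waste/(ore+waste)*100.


Total material = ore + waste
= 2644 + 475 = 3119 tonnes
Dilution = waste / total * 100
= 475 / 3119 * 100
= 0.1522924014 * 100
= 15.2292%

15.2292%


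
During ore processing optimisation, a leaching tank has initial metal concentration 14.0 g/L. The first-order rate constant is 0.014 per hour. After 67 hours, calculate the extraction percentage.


60.859%

Compute the exponent:
-k * t = -0.014 * 67 = -0.938
Remaining concentration:
C = 14.0 * exp(-0.938)
= 14.0 * 0.3914098728
= 5.479738219 g/L
Extracted = 14.0 - 5.479738219 = 8.520261781 g/L
Extraction % = 8.520261781 / 14.0 * 100
= 60.859%


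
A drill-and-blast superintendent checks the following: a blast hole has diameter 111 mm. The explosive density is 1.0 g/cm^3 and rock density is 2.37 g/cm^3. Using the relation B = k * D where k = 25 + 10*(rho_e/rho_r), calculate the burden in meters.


First, compute k:
rho_e / rho_r = 1.0 / 2.37 = 0.4219409283
k = 25 + 10 * 0.4219409283 = 29.21940928
Then, compute burden:
B = k * D / 1000 = 29.21940928 * 111 / 1000
= 3243.35443 / 1000
= 3.2434 m

3.2434 m


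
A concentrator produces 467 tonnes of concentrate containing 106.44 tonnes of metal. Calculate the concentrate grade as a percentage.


Grade = (metal in concentrate / concentrate mass) * 100
= (106.44 / 467) * 100
= 0.2279229122 * 100
= 22.7923%

22.7923%


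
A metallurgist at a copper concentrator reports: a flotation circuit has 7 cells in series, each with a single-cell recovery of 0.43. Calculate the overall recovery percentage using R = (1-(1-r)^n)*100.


Complement of single-cell recovery:
1 - r = 1 - 0.43 = 0.57
Raise to power n:
(1 - r)^7 = 0.57^7 = 0.01954897493
Overall recovery:
R = (1 - 0.01954897493) * 100
= 98.0451%

98.0451%


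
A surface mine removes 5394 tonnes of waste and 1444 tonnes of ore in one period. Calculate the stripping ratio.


3.7355

Stripping ratio = waste tonnage / ore tonnage
= 5394 / 1444
= 3.7355


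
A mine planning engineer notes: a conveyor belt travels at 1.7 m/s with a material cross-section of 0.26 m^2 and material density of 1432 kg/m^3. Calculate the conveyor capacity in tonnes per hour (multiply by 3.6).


2278.5984 t/h

Volumetric flow = speed * area
= 1.7 * 0.26 = 0.442 m^3/s
Mass flow = volumetric * density
= 0.442 * 1432 = 632.944 kg/s
Convert to t/h: multiply by 3.6
Capacity = 632.944 * 3.6
= 2278.5984 t/h


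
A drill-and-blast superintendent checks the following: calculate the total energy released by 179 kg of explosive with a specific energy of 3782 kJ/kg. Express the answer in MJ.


676.978 MJ

Energy = mass * specific_energy / 1000
= 179 * 3782 / 1000
= 676978 / 1000
= 676.978 MJ


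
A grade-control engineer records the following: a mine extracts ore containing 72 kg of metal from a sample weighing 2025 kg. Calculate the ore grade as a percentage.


3.5556%

Ore grade = (metal mass / ore mass) * 100
= (72 / 2025) * 100
= 0.03555555556 * 100
= 3.5556%


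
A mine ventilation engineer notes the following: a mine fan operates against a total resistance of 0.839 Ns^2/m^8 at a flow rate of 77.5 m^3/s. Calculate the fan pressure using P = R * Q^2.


Compute Q^2:
Q^2 = 77.5^2 = 6006.25
Compute pressure:
P = R * Q^2 = 0.839 * 6006.25
= 5039.2438 Pa

5039.2438 Pa


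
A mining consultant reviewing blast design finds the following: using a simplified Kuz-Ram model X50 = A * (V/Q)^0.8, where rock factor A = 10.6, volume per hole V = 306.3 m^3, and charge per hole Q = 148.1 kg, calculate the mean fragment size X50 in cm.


Compute V/Q:
V/Q = 306.3 / 148.1 = 2.068197164
Raise to the power 0.8:
(V/Q)^0.8 = 2.068197164^0.8 = 1.788436607
Multiply by A:
X50 = 10.6 * 1.788436607
= 18.9574 cm

18.9574 cm


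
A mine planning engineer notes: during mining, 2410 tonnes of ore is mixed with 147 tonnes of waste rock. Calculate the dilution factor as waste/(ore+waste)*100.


Total material = ore + waste
= 2410 + 147 = 2557 tonnes
Dilution = waste / total * 100
= 147 / 2557 * 100
= 0.05748924521 * 100
= 5.7489%

5.7489%


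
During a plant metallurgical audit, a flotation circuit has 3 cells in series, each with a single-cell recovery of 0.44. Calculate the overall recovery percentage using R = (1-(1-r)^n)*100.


Complement of single-cell recovery:
1 - r = 1 - 0.44 = 0.56
Raise to power n:
(1 - r)^3 = 0.56^3 = 0.175616
Overall recovery:
R = (1 - 0.175616) * 100
= 82.4384%

82.4384%
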